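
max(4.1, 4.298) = 4.298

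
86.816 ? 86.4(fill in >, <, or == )>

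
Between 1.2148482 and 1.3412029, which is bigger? 1.3412029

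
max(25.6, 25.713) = 25.713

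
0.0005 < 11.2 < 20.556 True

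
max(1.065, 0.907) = 1.065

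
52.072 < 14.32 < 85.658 False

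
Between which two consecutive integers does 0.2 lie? 0 and 1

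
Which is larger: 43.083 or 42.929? 43.083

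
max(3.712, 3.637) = 3.712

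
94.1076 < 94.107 False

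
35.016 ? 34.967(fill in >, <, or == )>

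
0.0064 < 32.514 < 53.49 True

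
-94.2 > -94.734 True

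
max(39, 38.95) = 39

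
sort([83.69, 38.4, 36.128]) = [36.128, 38.4, 83.69]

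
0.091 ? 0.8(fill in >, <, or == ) <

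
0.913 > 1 False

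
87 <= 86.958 False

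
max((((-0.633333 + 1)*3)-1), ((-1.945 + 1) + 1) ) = 0.100001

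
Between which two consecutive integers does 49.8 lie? 49 and 50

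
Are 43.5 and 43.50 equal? Yes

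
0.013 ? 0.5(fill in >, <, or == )<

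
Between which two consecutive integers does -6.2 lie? -7 and -6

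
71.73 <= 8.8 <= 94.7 False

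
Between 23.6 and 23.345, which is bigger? 23.6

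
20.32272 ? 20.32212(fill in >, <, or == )>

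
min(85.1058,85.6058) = 85.1058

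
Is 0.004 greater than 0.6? No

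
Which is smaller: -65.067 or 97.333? -65.067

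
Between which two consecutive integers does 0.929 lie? 0 and 1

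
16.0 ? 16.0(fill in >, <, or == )==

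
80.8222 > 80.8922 False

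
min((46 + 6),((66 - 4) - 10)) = 52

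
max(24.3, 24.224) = 24.3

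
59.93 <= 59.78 False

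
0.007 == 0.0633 False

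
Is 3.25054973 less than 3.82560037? Yes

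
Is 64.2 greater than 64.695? No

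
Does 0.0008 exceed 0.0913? No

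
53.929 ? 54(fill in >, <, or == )<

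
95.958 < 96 True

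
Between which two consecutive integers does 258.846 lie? 258 and 259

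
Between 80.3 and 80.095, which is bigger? 80.3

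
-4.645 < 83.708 True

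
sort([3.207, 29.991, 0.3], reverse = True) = [29.991, 3.207, 0.3]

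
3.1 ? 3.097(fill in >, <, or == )>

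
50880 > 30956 True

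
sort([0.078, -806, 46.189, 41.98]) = [-806, 0.078, 41.98, 46.189]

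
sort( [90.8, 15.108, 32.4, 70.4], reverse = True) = [90.8, 70.4, 32.4, 15.108]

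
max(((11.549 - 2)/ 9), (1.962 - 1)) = 1.061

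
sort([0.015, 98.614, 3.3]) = [0.015, 3.3, 98.614]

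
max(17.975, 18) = 18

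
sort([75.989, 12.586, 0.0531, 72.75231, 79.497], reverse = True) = [79.497, 75.989, 72.75231, 12.586, 0.0531]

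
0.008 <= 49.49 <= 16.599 False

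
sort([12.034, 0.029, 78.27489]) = [0.029, 12.034, 78.27489]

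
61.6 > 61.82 False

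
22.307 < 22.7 True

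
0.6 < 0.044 False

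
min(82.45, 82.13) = 82.13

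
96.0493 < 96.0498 True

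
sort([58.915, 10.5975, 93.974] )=[10.5975, 58.915, 93.974]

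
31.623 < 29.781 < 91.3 False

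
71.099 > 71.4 False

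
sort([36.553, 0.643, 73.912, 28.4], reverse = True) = [73.912, 36.553, 28.4, 0.643]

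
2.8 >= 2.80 True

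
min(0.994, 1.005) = 0.994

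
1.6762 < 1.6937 True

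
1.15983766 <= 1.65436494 True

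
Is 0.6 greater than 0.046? Yes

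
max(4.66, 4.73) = 4.73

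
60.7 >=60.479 True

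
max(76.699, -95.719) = 76.699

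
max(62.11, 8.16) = 62.11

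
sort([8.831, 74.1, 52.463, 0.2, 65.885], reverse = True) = [74.1, 65.885, 52.463, 8.831, 0.2]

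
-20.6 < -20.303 True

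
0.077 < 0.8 True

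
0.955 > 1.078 False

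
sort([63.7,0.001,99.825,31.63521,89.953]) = [0.001,31.63521,63.7,89.953,99.825]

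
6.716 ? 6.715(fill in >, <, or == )>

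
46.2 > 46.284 False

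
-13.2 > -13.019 False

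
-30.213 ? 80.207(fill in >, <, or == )<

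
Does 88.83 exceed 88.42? Yes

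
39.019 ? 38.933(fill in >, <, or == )>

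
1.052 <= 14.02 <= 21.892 True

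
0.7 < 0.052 False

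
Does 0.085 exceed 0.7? No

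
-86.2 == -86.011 False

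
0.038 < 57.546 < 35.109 False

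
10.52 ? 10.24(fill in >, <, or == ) >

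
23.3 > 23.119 True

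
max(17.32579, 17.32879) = 17.32879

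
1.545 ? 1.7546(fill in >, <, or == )<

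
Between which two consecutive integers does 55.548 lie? 55 and 56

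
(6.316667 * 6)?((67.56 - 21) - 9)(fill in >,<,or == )>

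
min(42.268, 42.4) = 42.268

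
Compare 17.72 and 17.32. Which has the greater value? 17.72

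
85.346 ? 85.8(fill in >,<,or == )<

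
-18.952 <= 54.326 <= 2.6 False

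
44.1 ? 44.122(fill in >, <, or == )<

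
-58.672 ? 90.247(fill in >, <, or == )<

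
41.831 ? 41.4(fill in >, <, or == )>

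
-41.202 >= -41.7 True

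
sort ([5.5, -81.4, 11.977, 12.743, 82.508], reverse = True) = [82.508, 12.743, 11.977, 5.5, -81.4]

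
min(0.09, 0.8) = 0.09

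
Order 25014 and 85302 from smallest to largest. 25014, 85302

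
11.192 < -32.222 False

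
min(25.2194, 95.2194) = 25.2194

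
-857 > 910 False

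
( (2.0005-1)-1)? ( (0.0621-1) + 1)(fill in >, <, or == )<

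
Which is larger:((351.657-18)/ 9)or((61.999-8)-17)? ((351.657-18)/ 9)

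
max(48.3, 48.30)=48.30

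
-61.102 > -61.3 True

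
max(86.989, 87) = 87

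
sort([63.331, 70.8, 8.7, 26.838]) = [8.7, 26.838, 63.331, 70.8]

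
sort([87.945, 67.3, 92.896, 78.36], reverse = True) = [92.896, 87.945, 78.36, 67.3]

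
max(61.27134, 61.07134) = 61.27134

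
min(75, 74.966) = 74.966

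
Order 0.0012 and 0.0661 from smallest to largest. 0.0012, 0.0661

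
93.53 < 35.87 False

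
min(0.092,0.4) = 0.092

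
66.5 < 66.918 True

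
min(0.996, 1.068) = 0.996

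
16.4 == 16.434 False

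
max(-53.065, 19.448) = 19.448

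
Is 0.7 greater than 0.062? Yes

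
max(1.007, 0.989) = 1.007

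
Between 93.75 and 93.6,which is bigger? 93.75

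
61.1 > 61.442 False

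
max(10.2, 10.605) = 10.605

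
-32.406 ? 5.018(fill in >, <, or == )<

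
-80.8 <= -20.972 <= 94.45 True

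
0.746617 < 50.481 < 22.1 False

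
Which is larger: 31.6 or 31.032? 31.6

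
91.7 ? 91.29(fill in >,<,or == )>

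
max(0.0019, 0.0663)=0.0663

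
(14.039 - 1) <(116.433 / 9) False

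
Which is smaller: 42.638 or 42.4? 42.4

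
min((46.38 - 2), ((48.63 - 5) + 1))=44.38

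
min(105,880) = 105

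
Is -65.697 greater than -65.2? No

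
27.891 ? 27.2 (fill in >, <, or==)>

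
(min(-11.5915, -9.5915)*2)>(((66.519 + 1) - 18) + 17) False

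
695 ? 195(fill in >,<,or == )>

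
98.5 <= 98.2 False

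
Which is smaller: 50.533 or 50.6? 50.533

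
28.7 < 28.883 True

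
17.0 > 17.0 False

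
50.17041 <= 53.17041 True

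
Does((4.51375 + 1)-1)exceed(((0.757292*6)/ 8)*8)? No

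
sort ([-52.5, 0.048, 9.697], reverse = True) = [9.697, 0.048, -52.5]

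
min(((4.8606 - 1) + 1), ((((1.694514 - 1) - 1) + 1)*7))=4.8606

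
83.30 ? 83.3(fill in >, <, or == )==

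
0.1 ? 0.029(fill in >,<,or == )>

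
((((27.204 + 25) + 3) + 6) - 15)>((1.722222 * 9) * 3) False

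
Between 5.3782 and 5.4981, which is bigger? 5.4981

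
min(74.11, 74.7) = 74.11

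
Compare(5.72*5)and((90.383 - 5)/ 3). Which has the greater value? (5.72*5)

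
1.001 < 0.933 False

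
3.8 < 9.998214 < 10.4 True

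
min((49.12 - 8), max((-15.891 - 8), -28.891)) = -23.891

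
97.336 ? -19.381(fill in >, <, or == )>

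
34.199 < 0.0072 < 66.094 False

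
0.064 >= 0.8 False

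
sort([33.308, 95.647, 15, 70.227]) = [15, 33.308, 70.227, 95.647]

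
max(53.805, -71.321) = 53.805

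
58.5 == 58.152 False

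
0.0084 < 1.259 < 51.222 True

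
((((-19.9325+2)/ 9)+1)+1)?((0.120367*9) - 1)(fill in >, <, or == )<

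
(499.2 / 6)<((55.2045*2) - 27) True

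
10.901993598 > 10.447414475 True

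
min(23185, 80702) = 23185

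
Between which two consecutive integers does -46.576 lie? -47 and -46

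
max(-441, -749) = -441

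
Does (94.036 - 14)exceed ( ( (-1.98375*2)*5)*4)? Yes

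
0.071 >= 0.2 False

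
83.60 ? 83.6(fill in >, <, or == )==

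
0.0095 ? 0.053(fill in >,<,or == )<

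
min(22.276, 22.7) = 22.276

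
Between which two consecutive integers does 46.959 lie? 46 and 47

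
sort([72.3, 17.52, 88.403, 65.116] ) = [17.52, 65.116, 72.3, 88.403]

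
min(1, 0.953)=0.953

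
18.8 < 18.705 False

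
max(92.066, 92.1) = 92.1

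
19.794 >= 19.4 True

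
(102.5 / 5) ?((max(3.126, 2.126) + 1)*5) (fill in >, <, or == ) <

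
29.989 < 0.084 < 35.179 False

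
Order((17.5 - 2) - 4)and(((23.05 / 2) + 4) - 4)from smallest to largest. ((17.5 - 2) - 4), (((23.05 / 2) + 4) - 4)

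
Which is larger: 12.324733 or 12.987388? 12.987388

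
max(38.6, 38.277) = 38.6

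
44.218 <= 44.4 True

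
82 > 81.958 True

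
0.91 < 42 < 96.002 True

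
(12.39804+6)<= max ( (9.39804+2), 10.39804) False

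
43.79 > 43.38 True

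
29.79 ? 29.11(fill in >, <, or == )>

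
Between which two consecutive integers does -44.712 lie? -45 and -44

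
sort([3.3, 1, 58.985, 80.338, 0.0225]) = [0.0225, 1, 3.3, 58.985, 80.338]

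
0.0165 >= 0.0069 True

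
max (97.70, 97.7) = 97.7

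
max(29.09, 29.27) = 29.27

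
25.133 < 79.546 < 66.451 False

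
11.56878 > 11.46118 True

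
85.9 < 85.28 False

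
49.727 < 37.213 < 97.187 False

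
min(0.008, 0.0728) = 0.008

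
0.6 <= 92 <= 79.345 False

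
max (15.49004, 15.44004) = 15.49004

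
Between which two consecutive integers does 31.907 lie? 31 and 32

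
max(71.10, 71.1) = 71.1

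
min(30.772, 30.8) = 30.772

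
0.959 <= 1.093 True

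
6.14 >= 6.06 True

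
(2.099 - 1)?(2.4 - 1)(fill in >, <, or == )<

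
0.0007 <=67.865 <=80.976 True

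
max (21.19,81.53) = 81.53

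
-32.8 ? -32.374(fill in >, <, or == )<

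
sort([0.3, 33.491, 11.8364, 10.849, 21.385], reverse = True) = [33.491, 21.385, 11.8364, 10.849, 0.3]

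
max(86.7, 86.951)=86.951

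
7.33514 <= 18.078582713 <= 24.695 True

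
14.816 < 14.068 False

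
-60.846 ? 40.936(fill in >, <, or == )<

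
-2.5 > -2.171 False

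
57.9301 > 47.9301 True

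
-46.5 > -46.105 False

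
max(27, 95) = 95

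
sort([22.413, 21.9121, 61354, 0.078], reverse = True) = [61354, 22.413, 21.9121, 0.078]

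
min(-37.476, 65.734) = -37.476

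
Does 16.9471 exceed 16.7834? Yes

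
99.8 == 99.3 False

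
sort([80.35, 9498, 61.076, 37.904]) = [37.904, 61.076, 80.35, 9498]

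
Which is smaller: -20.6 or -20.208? -20.6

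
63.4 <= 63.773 True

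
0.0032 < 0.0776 True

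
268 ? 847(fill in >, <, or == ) <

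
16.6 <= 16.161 False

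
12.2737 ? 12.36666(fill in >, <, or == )<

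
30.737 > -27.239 True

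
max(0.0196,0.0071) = 0.0196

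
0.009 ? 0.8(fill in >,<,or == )<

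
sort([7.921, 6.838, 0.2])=[0.2, 6.838, 7.921]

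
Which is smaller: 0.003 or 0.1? 0.003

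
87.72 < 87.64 False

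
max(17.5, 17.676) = 17.676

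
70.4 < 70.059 False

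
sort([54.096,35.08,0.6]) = [0.6,35.08,54.096]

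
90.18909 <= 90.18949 True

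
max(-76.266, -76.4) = -76.266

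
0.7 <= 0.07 False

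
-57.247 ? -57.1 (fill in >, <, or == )<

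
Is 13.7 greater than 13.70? No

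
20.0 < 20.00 False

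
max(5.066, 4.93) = 5.066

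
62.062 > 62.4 False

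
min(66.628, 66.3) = 66.3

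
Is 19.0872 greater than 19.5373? No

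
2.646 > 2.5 True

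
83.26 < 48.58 False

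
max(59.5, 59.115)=59.5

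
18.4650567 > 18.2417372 True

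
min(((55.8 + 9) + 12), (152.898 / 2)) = 76.449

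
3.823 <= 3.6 False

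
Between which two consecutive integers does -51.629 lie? -52 and -51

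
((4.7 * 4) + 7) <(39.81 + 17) True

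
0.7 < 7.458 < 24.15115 True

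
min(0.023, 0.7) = 0.023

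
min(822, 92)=92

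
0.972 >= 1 False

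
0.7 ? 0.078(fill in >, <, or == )>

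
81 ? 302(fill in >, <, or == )<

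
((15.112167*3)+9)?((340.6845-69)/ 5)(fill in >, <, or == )<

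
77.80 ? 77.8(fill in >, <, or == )==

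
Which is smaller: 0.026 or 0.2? 0.026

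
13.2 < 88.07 True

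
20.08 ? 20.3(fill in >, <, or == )<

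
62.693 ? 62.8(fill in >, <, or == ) <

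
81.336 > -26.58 True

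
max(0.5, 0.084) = 0.5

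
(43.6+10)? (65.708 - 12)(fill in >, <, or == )<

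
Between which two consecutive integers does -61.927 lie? -62 and -61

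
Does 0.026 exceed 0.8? No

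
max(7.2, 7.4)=7.4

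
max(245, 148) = 245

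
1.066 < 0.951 False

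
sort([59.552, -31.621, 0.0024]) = [-31.621, 0.0024, 59.552]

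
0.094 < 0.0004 False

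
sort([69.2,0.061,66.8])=[0.061,66.8,69.2]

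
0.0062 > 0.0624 False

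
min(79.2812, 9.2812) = 9.2812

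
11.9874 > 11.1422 True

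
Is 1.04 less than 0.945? No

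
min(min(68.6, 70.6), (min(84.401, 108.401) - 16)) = 68.401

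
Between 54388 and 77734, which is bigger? 77734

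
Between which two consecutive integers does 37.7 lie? 37 and 38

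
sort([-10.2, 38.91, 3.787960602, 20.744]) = [-10.2, 3.787960602, 20.744, 38.91]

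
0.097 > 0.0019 True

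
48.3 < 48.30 False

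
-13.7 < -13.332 True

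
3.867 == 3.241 False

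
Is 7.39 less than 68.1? Yes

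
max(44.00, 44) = 44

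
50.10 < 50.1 False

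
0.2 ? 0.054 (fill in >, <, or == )>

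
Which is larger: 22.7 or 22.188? 22.7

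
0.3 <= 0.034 False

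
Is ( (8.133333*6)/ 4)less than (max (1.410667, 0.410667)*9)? Yes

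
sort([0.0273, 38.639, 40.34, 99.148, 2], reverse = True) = [99.148, 40.34, 38.639, 2, 0.0273]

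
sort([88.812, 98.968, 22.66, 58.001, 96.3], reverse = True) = [98.968, 96.3, 88.812, 58.001, 22.66]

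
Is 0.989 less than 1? Yes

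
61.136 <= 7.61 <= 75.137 False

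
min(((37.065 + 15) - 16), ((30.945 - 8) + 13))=35.945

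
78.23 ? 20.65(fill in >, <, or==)>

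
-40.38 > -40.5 True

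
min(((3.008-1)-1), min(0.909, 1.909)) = 0.909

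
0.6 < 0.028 False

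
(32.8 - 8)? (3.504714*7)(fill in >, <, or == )>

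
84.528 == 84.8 False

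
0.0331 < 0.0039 False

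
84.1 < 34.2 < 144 False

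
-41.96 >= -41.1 False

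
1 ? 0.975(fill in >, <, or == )>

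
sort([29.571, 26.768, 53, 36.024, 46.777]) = [26.768, 29.571, 36.024, 46.777, 53]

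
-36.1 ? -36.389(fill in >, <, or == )>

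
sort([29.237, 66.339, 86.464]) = [29.237, 66.339, 86.464]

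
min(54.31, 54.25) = 54.25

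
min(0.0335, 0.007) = 0.007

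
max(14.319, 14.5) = 14.5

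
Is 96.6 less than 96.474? No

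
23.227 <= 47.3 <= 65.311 True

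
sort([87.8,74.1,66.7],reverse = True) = [87.8,74.1,66.7]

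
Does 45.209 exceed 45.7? No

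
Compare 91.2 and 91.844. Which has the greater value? 91.844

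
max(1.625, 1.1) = 1.625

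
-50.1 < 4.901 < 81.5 True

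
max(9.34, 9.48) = 9.48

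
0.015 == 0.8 False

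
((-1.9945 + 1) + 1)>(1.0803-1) False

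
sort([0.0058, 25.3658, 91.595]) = [0.0058, 25.3658, 91.595]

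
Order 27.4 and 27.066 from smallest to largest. 27.066, 27.4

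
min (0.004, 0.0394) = 0.004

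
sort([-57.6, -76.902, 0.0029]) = [-76.902, -57.6, 0.0029]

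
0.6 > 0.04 True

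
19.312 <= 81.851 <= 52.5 False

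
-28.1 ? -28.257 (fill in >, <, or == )>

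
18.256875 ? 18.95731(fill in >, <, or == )<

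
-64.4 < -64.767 False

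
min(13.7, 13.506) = 13.506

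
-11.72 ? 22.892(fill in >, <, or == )<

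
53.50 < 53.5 False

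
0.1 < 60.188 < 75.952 True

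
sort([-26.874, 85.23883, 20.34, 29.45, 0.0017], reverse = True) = [85.23883, 29.45, 20.34, 0.0017, -26.874]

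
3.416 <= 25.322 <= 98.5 True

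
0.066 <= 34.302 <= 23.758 False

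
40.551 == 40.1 False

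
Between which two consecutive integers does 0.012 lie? 0 and 1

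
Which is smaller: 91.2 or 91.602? 91.2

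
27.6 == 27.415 False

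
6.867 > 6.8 True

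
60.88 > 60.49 True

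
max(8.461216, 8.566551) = 8.566551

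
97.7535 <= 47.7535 False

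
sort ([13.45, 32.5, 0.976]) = [0.976, 13.45, 32.5]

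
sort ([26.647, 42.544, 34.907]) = [26.647, 34.907, 42.544]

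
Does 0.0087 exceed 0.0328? No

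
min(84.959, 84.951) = 84.951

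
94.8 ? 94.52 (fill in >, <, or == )>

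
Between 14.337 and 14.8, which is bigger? 14.8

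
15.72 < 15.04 False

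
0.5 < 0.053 False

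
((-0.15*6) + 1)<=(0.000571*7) False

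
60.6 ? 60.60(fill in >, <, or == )==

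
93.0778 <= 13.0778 False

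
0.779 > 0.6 True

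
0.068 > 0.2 False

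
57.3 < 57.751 True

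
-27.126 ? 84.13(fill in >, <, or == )<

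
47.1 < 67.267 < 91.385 True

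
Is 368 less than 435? Yes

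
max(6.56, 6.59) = 6.59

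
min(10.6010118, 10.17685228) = 10.17685228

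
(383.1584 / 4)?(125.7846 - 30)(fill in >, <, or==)>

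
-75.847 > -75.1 False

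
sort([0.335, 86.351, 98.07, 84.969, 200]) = [0.335, 84.969, 86.351, 98.07, 200]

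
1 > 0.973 True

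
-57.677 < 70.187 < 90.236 True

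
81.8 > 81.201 True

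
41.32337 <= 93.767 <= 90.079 False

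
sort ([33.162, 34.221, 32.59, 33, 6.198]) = [6.198, 32.59, 33, 33.162, 34.221]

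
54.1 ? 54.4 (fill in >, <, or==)<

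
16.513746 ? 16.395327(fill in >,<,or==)>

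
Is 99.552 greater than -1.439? Yes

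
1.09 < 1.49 True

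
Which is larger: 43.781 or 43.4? 43.781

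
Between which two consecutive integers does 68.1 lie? 68 and 69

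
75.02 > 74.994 True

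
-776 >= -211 False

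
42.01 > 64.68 False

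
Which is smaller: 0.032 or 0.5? 0.032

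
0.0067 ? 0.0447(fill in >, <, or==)<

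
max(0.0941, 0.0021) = 0.0941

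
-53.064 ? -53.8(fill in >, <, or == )>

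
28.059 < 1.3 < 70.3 False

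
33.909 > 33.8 True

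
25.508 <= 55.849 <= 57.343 True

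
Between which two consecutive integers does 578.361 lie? 578 and 579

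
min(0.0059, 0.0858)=0.0059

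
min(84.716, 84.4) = 84.4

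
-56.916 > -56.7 False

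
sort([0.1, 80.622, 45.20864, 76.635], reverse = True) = [80.622, 76.635, 45.20864, 0.1]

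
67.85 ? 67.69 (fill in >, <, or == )>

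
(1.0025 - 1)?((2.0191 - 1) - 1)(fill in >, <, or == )<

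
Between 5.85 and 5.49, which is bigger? 5.85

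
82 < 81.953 False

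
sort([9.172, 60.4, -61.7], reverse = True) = [60.4, 9.172, -61.7]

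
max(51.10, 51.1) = 51.1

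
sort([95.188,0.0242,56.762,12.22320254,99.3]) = [0.0242,12.22320254,56.762,95.188,99.3]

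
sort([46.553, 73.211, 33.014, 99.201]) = [33.014, 46.553, 73.211, 99.201]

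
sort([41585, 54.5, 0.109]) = [0.109, 54.5, 41585]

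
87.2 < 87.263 True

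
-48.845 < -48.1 True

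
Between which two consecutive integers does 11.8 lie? 11 and 12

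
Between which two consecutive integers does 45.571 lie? 45 and 46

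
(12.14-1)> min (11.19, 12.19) False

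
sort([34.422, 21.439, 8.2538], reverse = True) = [34.422, 21.439, 8.2538]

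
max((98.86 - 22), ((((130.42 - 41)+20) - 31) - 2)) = 76.86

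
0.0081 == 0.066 False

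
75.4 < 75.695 True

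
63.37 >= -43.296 True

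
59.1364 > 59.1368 False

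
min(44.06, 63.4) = 44.06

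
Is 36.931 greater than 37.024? No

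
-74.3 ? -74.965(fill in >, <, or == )>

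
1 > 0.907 True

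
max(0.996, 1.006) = 1.006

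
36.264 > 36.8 False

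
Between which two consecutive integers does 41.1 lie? 41 and 42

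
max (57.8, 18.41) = 57.8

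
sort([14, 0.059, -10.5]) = [-10.5, 0.059, 14]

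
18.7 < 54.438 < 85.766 True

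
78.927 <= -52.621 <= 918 False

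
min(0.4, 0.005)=0.005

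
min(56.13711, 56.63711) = 56.13711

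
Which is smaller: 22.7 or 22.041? 22.041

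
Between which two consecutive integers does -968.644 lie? -969 and -968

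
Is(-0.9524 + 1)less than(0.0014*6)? No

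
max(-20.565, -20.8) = -20.565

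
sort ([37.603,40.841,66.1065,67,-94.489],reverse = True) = [67,66.1065,40.841,37.603,-94.489]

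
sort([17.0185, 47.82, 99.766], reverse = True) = [99.766, 47.82, 17.0185]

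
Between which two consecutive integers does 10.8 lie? 10 and 11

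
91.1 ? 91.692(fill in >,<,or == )<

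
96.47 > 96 True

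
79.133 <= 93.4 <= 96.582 True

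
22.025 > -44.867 True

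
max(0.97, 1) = 1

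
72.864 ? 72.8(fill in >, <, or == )>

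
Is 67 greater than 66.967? Yes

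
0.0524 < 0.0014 False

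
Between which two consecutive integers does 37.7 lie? 37 and 38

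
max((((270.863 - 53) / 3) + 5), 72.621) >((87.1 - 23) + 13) True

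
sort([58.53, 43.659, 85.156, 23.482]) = [23.482, 43.659, 58.53, 85.156]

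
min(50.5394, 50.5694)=50.5394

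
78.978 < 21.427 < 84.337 False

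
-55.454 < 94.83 True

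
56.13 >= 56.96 False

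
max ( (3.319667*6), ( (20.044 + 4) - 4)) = 20.044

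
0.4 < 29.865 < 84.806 True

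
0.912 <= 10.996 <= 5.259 False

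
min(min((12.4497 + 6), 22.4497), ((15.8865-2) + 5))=18.4497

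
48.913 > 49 False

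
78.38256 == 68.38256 False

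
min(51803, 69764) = 51803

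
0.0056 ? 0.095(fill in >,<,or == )<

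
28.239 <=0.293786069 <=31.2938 False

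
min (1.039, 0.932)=0.932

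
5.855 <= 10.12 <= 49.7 True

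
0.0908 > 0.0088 True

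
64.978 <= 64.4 False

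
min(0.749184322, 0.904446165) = 0.749184322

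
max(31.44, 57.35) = 57.35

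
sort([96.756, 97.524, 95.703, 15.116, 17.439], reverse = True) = [97.524, 96.756, 95.703, 17.439, 15.116]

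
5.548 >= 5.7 False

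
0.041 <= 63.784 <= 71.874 True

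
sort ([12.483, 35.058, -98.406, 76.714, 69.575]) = [-98.406, 12.483, 35.058, 69.575, 76.714]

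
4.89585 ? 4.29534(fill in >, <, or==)>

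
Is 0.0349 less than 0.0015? No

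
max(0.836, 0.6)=0.836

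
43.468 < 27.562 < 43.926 False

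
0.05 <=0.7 True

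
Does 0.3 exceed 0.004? Yes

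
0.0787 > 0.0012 True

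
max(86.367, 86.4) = 86.4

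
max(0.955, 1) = 1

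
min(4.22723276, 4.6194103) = 4.22723276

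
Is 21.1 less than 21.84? Yes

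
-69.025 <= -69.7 False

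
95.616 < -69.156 False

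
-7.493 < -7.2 True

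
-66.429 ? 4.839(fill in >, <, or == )<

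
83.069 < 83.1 True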